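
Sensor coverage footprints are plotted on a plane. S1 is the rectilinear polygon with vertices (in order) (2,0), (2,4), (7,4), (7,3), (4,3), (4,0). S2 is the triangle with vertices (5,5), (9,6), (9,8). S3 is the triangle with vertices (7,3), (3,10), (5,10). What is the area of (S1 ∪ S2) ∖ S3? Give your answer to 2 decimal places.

14.58

|S1 ∪ S2| = 15.
|(S1 ∪ S2) ∩ S3| = 0.4225.
|(S1 ∪ S2) ∖ S3| = 15 − 0.4225 = 14.58.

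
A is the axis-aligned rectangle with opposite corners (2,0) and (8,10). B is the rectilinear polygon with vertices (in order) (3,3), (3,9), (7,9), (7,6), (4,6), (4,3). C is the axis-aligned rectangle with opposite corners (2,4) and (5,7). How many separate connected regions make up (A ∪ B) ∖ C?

1

(A ∪ B) ∖ C is a single connected region.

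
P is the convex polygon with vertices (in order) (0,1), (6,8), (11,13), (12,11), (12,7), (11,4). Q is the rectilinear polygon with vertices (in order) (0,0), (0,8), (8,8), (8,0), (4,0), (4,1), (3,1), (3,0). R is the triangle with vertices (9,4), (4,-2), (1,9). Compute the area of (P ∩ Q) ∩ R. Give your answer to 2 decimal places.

The region (P ∩ Q) ∩ R is the polygon with vertices (8,3.182), (2.962,1.808), (2.414,3.816), (4.814,6.616), (8,4.625).
By the shoelace formula its area is 16.32.

16.32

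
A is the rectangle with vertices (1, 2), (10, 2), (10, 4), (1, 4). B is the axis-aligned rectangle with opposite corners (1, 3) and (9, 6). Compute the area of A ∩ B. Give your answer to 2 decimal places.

|A∩B|: x∈[1,9], y∈[3,4] → 8·1 = 8.

8.00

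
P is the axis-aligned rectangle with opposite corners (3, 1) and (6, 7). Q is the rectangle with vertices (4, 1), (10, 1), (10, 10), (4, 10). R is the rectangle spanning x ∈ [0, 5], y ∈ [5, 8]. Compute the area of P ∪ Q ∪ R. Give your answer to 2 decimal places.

By inclusion–exclusion:
Individual areas: |P| = 18, |Q| = 54, |R| = 15.
|P∩Q|: x∈[4,6], y∈[1,7] → 2·6 = 12.
|P∩R|: x∈[3,5], y∈[5,7] → 2·2 = 4.
|Q∩R|: x∈[4,5], y∈[5,8] → 1·3 = 3.
|P∩Q∩R| = 2.
|P ∪ Q ∪ R| = 87 − 19 + 2 = 70.00.

70.00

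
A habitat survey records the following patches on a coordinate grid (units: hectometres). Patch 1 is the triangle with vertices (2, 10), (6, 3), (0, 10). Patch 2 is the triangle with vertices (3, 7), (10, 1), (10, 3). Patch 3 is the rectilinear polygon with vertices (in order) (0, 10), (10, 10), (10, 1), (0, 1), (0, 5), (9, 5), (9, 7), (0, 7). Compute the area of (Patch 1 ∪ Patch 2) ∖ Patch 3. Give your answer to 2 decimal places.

|Patch 1 ∪ Patch 2| = 13.7879.
|(Patch 1 ∪ Patch 2) ∩ Patch 3| = 11.119.
|(Patch 1 ∪ Patch 2) ∖ Patch 3| = 13.7879 − 11.119 = 2.67.

2.67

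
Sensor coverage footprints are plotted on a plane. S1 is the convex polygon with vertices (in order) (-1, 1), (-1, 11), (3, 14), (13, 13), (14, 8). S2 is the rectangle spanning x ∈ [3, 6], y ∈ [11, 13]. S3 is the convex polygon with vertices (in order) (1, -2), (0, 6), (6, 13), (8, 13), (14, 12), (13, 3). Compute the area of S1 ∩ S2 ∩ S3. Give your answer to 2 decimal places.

1.71

The intersection is the polygon with vertices (6,11), (4.286,11), (6,13).
By the shoelace formula its area is 1.71.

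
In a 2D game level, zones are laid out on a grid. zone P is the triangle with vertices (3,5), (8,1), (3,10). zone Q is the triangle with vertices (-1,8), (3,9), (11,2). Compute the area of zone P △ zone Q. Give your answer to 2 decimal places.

19.27

|zone P| = 12.5, |zone Q| = 18, |zone P∩zone Q| = 5.6133.
|zone P △ zone Q| = |zone P| + |zone Q| − 2·|zone P∩zone Q| = 12.5 + 18 − 11.2266 = 19.27.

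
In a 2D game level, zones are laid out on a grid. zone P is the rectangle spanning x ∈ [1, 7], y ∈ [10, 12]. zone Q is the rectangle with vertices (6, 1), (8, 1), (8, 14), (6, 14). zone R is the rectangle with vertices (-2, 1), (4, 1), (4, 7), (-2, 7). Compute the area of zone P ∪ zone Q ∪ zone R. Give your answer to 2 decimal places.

72.00

By inclusion–exclusion:
Individual areas: |zone P| = 12, |zone Q| = 26, |zone R| = 36.
|zone P∩zone Q|: x∈[6,7], y∈[10,12] → 1·2 = 2.
|zone P∩zone R| = 0 (no overlap).
|zone Q∩zone R| = 0 (no overlap).
|zone P∩zone Q∩zone R| = 0.
|zone P ∪ zone Q ∪ zone R| = 74 − 2 + 0 = 72.00.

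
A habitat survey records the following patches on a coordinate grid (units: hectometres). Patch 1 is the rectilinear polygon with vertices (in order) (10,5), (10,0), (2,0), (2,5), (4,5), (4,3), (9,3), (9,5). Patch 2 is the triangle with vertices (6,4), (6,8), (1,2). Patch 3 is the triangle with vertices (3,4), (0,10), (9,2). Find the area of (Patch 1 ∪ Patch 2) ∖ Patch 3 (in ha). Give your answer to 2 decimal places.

|Patch 1 ∪ Patch 2| = 36.95.
|(Patch 1 ∪ Patch 2) ∩ Patch 3| = 6.0961.
|(Patch 1 ∪ Patch 2) ∖ Patch 3| = 36.95 − 6.0961 = 30.85.

30.85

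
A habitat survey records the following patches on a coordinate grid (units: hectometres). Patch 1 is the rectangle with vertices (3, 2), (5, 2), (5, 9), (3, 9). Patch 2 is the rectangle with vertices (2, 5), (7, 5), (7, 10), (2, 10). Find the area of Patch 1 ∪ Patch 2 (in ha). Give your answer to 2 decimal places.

31.00

By inclusion–exclusion:
Individual areas: |Patch 1| = 14, |Patch 2| = 25.
|Patch 1∩Patch 2|: x∈[3,5], y∈[5,9] → 2·4 = 8.
|Patch 1 ∪ Patch 2| = 39 − 8 = 31.00.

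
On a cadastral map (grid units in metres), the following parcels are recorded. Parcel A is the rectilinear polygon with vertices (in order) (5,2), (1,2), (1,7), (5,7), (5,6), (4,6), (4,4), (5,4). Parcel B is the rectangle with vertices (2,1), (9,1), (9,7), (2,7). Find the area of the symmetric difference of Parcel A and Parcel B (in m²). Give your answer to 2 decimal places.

|Parcel A| = 18, |Parcel B| = 42, |Parcel A∩Parcel B| = 13.
|Parcel A △ Parcel B| = |Parcel A| + |Parcel B| − 2·|Parcel A∩Parcel B| = 18 + 42 − 26 = 34.00.

34.00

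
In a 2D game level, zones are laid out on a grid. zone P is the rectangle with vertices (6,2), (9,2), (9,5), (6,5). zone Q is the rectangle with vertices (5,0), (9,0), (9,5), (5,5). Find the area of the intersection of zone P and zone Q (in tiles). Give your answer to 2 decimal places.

|zone P∩zone Q|: x∈[6,9], y∈[2,5] → 3·3 = 9.

9.00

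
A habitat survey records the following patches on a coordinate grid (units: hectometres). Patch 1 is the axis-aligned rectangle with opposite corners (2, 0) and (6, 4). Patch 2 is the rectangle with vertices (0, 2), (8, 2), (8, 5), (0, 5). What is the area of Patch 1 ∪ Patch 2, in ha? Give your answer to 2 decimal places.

32.00

By inclusion–exclusion:
Individual areas: |Patch 1| = 16, |Patch 2| = 24.
|Patch 1∩Patch 2|: x∈[2,6], y∈[2,4] → 4·2 = 8.
|Patch 1 ∪ Patch 2| = 40 − 8 = 32.00.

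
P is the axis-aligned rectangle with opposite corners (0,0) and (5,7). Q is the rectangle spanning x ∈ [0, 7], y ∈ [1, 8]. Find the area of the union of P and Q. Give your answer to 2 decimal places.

By inclusion–exclusion:
Individual areas: |P| = 35, |Q| = 49.
|P∩Q|: x∈[0,5], y∈[1,7] → 5·6 = 30.
|P ∪ Q| = 84 − 30 = 54.00.

54.00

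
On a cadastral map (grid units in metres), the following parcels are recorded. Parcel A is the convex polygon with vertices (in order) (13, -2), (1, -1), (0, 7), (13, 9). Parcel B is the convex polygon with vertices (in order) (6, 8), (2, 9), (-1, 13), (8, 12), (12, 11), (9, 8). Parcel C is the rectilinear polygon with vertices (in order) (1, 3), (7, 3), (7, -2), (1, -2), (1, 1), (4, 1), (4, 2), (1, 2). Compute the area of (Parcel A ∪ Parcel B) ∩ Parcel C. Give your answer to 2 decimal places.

The region (Parcel A ∪ Parcel B) ∩ Parcel C is the polygon with vertices (1,-1), (1,1), (4,1), (4,2), (1,2), (1,3), (7,3), (7,-1.5).
By the shoelace formula its area is 22.50.

22.50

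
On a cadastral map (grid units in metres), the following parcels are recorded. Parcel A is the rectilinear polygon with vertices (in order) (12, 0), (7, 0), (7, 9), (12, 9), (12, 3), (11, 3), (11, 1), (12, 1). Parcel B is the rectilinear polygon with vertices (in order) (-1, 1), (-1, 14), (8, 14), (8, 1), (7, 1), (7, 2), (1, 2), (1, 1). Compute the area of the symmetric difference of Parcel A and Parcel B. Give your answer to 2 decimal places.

|Parcel A| = 43, |Parcel B| = 111, |Parcel A∩Parcel B| = 8.
|Parcel A △ Parcel B| = |Parcel A| + |Parcel B| − 2·|Parcel A∩Parcel B| = 43 + 111 − 16 = 138.00.

138.00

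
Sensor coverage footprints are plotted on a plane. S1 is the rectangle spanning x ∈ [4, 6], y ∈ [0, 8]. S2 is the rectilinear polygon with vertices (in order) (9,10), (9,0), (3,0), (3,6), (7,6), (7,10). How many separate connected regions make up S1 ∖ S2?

1

S1 ∖ S2 is a single connected region.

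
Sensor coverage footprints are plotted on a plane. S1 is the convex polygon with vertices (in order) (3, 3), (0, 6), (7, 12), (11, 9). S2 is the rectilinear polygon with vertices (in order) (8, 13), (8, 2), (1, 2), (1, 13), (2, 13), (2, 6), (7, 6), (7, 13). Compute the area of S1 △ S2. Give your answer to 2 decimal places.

|S1| = 43.5, |S2| = 42, |S1∩S2| = 16.5357.
|S1 △ S2| = |S1| + |S2| − 2·|S1∩S2| = 43.5 + 42 − 33.0714 = 52.43.

52.43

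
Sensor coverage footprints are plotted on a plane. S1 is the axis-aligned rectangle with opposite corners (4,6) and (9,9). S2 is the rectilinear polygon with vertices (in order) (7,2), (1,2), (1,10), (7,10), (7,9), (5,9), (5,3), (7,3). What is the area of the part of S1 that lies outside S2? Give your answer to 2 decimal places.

12.00

|S1| = 15, |S1∩S2| = 3.
|S1 ∖ S2| = |S1| − |S1∩S2| = 15 − 3 = 12.00.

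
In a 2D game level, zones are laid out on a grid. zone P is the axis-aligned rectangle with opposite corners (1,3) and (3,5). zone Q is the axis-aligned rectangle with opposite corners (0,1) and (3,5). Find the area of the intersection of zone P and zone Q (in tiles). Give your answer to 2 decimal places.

|zone P∩zone Q|: x∈[1,3], y∈[3,5] → 2·2 = 4.

4.00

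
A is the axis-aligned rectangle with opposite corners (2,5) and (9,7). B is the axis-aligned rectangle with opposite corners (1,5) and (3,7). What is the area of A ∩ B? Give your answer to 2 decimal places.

2.00

|A∩B|: x∈[2,3], y∈[5,7] → 1·2 = 2.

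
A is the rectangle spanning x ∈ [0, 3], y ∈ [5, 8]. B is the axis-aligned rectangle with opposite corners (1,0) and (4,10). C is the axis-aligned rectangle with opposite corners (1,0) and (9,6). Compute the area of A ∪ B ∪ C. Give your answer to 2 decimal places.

63.00

By inclusion–exclusion:
Individual areas: |A| = 9, |B| = 30, |C| = 48.
|A∩B|: x∈[1,3], y∈[5,8] → 2·3 = 6.
|A∩C|: x∈[1,3], y∈[5,6] → 2·1 = 2.
|B∩C|: x∈[1,4], y∈[0,6] → 3·6 = 18.
|A∩B∩C| = 2.
|A ∪ B ∪ C| = 87 − 26 + 2 = 63.00.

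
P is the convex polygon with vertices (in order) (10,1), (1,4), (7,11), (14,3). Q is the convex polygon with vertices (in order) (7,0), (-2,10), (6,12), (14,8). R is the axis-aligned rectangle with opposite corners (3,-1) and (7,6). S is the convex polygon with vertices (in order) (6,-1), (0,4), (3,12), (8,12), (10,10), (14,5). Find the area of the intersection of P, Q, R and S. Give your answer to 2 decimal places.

12.54

The intersection is the polygon with vertices (3,6), (7,6), (7,2), (4.429,2.857), (3,4.444).
By the shoelace formula its area is 12.54.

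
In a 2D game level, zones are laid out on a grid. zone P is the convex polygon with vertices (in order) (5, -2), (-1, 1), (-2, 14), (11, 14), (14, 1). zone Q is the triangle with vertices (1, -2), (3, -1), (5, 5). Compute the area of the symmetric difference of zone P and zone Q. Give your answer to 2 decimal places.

201.72

|zone P| = 204.5, |zone Q| = 5, |zone P∩zone Q| = 3.8889.
|zone P △ zone Q| = |zone P| + |zone Q| − 2·|zone P∩zone Q| = 204.5 + 5 − 7.7778 = 201.72.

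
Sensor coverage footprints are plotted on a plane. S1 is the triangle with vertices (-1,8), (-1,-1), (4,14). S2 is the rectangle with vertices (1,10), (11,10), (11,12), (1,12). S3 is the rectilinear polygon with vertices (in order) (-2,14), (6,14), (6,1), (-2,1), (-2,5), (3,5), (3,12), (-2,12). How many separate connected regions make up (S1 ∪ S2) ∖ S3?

(S1 ∪ S2) ∖ S3 splits into 3 disjoint pieces (area 0.6667, area 16.5667, area 10).

3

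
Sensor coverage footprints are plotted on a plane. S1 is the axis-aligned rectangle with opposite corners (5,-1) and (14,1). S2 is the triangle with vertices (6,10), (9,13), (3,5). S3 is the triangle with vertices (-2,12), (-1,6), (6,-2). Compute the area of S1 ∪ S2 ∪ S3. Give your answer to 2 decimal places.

37.85

By inclusion–exclusion:
Individual areas: |S1| = 18, |S2| = 3, |S3| = 17.
|S1∩S2| = 0.
|S1∩S3| = 0.1518.
|S2∩S3| = 0.
|S1∩S2∩S3| = 0.
|S1 ∪ S2 ∪ S3| = 38 − 0.1518 + 0 = 37.85.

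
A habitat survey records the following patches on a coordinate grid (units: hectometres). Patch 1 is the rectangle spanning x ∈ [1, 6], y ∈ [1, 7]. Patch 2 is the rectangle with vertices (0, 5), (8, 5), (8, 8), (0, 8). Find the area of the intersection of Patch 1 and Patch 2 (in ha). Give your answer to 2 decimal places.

|Patch 1∩Patch 2|: x∈[1,6], y∈[5,7] → 5·2 = 10.

10.00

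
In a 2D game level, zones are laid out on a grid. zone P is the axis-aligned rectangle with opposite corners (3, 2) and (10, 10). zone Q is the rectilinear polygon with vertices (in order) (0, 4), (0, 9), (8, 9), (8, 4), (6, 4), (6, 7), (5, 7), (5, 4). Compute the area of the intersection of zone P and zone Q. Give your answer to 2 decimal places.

The intersection is the polygon with vertices (3,9), (8,9), (8,4), (6,4), (6,7), (5,7), (5,4), (3,4).
By the shoelace formula its area is 22.00.

22.00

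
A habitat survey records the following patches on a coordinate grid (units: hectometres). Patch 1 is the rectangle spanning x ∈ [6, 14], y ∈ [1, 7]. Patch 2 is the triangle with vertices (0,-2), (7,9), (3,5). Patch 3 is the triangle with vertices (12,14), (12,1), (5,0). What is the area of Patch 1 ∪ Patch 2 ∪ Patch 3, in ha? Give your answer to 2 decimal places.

By inclusion–exclusion:
Individual areas: |Patch 1| = 48, |Patch 2| = 8, |Patch 3| = 45.5.
|Patch 1∩Patch 2| = 0.
|Patch 1∩Patch 3| = 29.75.
|Patch 2∩Patch 3| = 0.
|Patch 1∩Patch 2∩Patch 3| = 0.
|Patch 1 ∪ Patch 2 ∪ Patch 3| = 101.5 − 29.75 + 0 = 71.75.

71.75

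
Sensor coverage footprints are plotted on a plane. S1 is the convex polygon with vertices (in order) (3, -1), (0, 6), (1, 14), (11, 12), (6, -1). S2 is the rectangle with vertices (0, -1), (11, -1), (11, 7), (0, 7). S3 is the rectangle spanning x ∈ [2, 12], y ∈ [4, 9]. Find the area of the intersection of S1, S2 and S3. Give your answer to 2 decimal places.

19.50

The intersection is the polygon with vertices (9.077,7), (7.923,4), (2,4), (2,7).
By the shoelace formula its area is 19.50.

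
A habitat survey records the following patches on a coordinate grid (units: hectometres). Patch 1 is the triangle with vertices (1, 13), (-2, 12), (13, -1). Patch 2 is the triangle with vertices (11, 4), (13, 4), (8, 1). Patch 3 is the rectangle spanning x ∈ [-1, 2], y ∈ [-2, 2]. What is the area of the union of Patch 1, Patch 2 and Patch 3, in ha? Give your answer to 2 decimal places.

41.63

By inclusion–exclusion:
Individual areas: |Patch 1| = 27, |Patch 2| = 3, |Patch 3| = 12.
|Patch 1∩Patch 2| = 0.3701.
|Patch 1∩Patch 3| = 0.
|Patch 2∩Patch 3| = 0.
|Patch 1∩Patch 2∩Patch 3| = 0.
|Patch 1 ∪ Patch 2 ∪ Patch 3| = 42 − 0.3701 + 0 = 41.63.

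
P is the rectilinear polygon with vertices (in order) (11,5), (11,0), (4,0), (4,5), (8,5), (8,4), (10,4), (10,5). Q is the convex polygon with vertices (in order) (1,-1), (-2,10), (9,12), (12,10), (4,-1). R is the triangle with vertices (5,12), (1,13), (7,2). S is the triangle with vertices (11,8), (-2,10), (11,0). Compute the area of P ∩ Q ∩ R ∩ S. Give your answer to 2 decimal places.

The intersection is the polygon with vertices (6.745,3.273), (5.988,3.855), (5.364,5), (6.4,5).
By the shoelace formula its area is 1.15.

1.15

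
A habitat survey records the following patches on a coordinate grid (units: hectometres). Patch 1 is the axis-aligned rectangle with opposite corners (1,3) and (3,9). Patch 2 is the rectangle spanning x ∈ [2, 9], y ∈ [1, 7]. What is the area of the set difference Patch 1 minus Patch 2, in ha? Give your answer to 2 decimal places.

|Patch 1∩Patch 2|: x∈[2,3], y∈[3,7] → 1·4 = 4.
|Patch 1| = 12.
|Patch 1 ∖ Patch 2| = |Patch 1| − |Patch 1∩Patch 2| = 12 − 4 = 8.00.

8.00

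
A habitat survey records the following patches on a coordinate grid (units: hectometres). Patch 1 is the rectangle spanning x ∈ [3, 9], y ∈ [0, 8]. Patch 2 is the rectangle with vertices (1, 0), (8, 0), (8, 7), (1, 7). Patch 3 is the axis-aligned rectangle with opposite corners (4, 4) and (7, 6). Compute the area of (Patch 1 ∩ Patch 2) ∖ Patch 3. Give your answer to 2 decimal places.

29.00

|Patch 1 ∩ Patch 2| = 35.
|(Patch 1 ∩ Patch 2) ∩ Patch 3| = 6.
|(Patch 1 ∩ Patch 2) ∖ Patch 3| = 35 − 6 = 29.00.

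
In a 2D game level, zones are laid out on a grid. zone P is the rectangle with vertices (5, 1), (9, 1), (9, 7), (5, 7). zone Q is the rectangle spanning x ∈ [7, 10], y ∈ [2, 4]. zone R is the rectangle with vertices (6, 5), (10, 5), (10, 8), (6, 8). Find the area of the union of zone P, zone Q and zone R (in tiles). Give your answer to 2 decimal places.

32.00

By inclusion–exclusion:
Individual areas: |zone P| = 24, |zone Q| = 6, |zone R| = 12.
|zone P∩zone Q|: x∈[7,9], y∈[2,4] → 2·2 = 4.
|zone P∩zone R|: x∈[6,9], y∈[5,7] → 3·2 = 6.
|zone Q∩zone R| = 0 (no overlap).
|zone P∩zone Q∩zone R| = 0.
|zone P ∪ zone Q ∪ zone R| = 42 − 10 + 0 = 32.00.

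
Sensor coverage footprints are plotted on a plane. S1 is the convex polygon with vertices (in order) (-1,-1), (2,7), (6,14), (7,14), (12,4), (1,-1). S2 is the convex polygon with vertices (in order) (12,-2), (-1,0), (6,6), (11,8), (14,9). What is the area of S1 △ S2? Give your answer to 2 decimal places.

96.04

|S1| = 95.5, |S2| = 87.5, |S1∩S2| = 43.4814.
|S1 △ S2| = |S1| + |S2| − 2·|S1∩S2| = 95.5 + 87.5 − 86.9628 = 96.04.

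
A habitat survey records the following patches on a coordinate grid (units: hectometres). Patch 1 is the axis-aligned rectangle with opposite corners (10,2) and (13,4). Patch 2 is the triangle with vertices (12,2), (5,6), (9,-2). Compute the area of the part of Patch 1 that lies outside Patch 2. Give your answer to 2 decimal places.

|Patch 1| = 6, |Patch 1∩Patch 2| = 1.1429.
|Patch 1 ∖ Patch 2| = |Patch 1| − |Patch 1∩Patch 2| = 6 − 1.1429 = 4.86.

4.86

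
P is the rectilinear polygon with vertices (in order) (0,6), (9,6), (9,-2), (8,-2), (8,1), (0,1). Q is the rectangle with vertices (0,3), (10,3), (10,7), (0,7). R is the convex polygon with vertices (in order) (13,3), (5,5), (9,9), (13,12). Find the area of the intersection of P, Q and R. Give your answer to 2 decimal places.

The intersection is the polygon with vertices (9,4), (5,5), (6,6), (9,6).
By the shoelace formula its area is 5.50.

5.50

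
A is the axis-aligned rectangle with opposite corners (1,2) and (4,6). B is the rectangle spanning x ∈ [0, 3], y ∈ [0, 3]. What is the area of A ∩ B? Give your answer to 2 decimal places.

2.00

|A∩B|: x∈[1,3], y∈[2,3] → 2·1 = 2.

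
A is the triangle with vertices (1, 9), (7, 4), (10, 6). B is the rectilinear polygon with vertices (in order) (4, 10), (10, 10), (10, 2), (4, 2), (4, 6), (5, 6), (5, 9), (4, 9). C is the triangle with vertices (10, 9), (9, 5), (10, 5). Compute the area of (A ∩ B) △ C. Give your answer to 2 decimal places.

|A ∩ B| = 9.5667.
|(A ∩ B) ∩ C| = 0.3115.
|(A ∩ B) △ C| = 9.5667 + 2 − 0.6231 = 10.94.

10.94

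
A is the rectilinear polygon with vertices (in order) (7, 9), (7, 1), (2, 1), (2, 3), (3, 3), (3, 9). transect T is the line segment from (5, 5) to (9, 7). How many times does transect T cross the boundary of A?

The segment meets the boundary at (7,6).

1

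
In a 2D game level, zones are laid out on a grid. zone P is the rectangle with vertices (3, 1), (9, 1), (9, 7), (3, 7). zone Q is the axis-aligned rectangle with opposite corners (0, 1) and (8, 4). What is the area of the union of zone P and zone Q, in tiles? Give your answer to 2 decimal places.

By inclusion–exclusion:
Individual areas: |zone P| = 36, |zone Q| = 24.
|zone P∩zone Q|: x∈[3,8], y∈[1,4] → 5·3 = 15.
|zone P ∪ zone Q| = 60 − 15 = 45.00.

45.00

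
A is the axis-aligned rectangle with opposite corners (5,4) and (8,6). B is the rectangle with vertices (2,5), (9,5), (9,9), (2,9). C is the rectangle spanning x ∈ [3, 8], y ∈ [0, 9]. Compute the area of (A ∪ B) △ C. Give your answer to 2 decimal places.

30.00

|A ∪ B| = 31.
|(A ∪ B) ∩ C| = 23.
|(A ∪ B) △ C| = 31 + 45 − 46 = 30.00.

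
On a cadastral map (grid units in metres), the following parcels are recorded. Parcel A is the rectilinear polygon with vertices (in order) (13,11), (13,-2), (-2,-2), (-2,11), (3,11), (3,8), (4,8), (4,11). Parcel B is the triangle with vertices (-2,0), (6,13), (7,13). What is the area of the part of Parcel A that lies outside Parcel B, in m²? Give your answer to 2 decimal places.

|Parcel A| = 192, |Parcel A∩Parcel B| = 3.8702.
|Parcel A ∖ Parcel B| = |Parcel A| − |Parcel A∩Parcel B| = 192 − 3.8702 = 188.13.

188.13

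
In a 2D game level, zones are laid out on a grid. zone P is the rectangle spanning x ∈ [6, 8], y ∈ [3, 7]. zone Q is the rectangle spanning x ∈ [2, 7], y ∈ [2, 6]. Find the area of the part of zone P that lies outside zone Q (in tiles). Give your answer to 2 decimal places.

|zone P∩zone Q|: x∈[6,7], y∈[3,6] → 1·3 = 3.
|zone P| = 8.
|zone P ∖ zone Q| = |zone P| − |zone P∩zone Q| = 8 − 3 = 5.00.

5.00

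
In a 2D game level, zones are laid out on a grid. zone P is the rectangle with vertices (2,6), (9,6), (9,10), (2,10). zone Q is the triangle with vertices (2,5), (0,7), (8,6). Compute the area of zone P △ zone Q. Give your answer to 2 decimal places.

|zone P| = 28, |zone Q| = 7, |zone P∩zone Q| = 2.25.
|zone P △ zone Q| = |zone P| + |zone Q| − 2·|zone P∩zone Q| = 28 + 7 − 4.5 = 30.50.

30.50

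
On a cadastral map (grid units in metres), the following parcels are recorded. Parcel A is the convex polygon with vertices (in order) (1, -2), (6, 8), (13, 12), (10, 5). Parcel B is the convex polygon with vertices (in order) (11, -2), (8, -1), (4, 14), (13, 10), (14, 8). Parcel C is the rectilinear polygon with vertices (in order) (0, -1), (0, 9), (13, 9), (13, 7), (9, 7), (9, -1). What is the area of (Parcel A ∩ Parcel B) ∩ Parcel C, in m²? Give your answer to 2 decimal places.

19.38

The region (Parcel A ∩ Parcel B) ∩ Parcel C is the polygon with vertices (7.75,9), (11.714,9), (10.857,7), (9,7), (9,4.222), (7.018,2.681), (5.739,7.478), (6,8).
By the shoelace formula its area is 19.38.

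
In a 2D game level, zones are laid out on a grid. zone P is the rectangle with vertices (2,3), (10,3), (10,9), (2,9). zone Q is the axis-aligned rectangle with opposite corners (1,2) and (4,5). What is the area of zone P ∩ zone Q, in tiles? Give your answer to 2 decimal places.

4.00

|zone P∩zone Q|: x∈[2,4], y∈[3,5] → 2·2 = 4.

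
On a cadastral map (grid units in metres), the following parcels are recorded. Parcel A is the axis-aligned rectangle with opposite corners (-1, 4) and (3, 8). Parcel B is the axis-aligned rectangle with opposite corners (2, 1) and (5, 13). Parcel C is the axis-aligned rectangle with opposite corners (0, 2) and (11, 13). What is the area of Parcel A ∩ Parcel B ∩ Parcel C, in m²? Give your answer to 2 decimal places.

4.00

The intersection is the polygon with vertices (3,4), (2,4), (2,8), (3,8).
By the shoelace formula its area is 4.00.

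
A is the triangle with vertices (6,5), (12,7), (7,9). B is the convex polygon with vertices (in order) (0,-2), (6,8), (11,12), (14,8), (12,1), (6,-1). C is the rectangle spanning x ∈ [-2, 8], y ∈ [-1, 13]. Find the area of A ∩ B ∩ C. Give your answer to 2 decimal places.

5.11

The intersection is the polygon with vertices (6,5), (6.938,8.75), (7.167,8.933), (8,8.6), (8,5.667).
By the shoelace formula its area is 5.11.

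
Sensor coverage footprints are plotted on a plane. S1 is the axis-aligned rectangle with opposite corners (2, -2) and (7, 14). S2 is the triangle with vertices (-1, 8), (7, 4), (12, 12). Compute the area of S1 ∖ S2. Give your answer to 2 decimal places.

57.79

|S1| = 80, |S1∩S2| = 22.2115.
|S1 ∖ S2| = |S1| − |S1∩S2| = 80 − 22.2115 = 57.79.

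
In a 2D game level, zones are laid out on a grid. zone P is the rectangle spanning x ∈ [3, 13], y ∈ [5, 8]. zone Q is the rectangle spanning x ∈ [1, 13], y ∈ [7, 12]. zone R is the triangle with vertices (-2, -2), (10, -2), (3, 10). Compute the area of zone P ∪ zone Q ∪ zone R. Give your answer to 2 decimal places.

By inclusion–exclusion:
Individual areas: |zone P| = 30, |zone Q| = 60, |zone R| = 72.
|zone P∩zone Q|: x∈[3,13], y∈[7,8] → 10·1 = 10.
|zone P∩zone R| = 6.125.
|zone Q∩zone R| = 4.5.
|zone P∩zone Q∩zone R| = 1.4583.
|zone P ∪ zone Q ∪ zone R| = 162 − 20.625 + 1.4583 = 142.83.

142.83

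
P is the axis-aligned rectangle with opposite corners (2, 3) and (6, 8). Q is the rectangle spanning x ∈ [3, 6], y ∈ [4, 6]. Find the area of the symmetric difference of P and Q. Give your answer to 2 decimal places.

|P∩Q|: x∈[3,6], y∈[4,6] → 3·2 = 6.
|P △ Q| = |P| + |Q| − 2·|P∩Q| = 20 + 6 − 12 = 14.00.

14.00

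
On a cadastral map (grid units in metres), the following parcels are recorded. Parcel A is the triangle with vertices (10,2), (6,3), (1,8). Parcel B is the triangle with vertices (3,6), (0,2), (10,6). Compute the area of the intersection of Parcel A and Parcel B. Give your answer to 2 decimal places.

2.50

The intersection is the polygon with vertices (3,6), (4,6), (6.25,4.5), (5,4).
By the shoelace formula its area is 2.50.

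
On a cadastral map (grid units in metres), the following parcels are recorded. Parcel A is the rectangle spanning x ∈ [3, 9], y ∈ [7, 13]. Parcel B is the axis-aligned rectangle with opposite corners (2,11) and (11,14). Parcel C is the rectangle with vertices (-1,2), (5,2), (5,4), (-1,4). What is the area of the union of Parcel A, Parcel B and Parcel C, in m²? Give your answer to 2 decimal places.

63.00

By inclusion–exclusion:
Individual areas: |Parcel A| = 36, |Parcel B| = 27, |Parcel C| = 12.
|Parcel A∩Parcel B|: x∈[3,9], y∈[11,13] → 6·2 = 12.
|Parcel A∩Parcel C| = 0 (no overlap).
|Parcel B∩Parcel C| = 0 (no overlap).
|Parcel A∩Parcel B∩Parcel C| = 0.
|Parcel A ∪ Parcel B ∪ Parcel C| = 75 − 12 + 0 = 63.00.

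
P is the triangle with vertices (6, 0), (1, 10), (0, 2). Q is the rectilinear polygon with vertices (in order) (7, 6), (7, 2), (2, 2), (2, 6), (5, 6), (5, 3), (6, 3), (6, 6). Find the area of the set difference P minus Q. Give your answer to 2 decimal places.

17.00

|P| = 25, |P∩Q| = 8.
|P ∖ Q| = |P| − |P∩Q| = 25 − 8 = 17.00.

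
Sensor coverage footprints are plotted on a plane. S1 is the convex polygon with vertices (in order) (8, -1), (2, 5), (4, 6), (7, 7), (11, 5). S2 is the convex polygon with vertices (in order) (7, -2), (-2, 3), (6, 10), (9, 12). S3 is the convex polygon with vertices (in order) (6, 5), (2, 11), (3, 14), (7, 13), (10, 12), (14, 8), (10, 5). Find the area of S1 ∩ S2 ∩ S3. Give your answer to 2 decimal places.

The intersection is the polygon with vertices (7,7), (8.2,6.4), (8,5), (6,5), (5.091,6.364).
By the shoelace formula its area is 4.49.

4.49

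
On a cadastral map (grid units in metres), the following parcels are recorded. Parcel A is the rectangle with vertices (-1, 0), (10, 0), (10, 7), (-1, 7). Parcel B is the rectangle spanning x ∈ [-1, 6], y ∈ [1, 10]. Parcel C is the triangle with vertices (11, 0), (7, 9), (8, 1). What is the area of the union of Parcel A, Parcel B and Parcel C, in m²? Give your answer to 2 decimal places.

99.60

By inclusion–exclusion:
Individual areas: |Parcel A| = 77, |Parcel B| = 63, |Parcel C| = 11.5.
|Parcel A∩Parcel B|: x∈[-1,6], y∈[1,7] → 7·6 = 42.
|Parcel A∩Parcel C| = 9.9028.
|Parcel B∩Parcel C| = 0.
|Parcel A∩Parcel B∩Parcel C| = 0.
|Parcel A ∪ Parcel B ∪ Parcel C| = 151.5 − 51.9028 + 0 = 99.60.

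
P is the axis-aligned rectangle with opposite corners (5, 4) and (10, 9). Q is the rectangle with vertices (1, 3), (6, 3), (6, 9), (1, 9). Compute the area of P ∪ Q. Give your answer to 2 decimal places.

50.00

By inclusion–exclusion:
Individual areas: |P| = 25, |Q| = 30.
|P∩Q|: x∈[5,6], y∈[4,9] → 1·5 = 5.
|P ∪ Q| = 55 − 5 = 50.00.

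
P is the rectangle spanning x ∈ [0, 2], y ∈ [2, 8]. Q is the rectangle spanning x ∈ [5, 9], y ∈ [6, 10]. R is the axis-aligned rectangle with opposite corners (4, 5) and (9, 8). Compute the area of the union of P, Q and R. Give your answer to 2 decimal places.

By inclusion–exclusion:
Individual areas: |P| = 12, |Q| = 16, |R| = 15.
|P∩Q| = 0 (no overlap).
|P∩R| = 0 (no overlap).
|Q∩R|: x∈[5,9], y∈[6,8] → 4·2 = 8.
|P∩Q∩R| = 0.
|P ∪ Q ∪ R| = 43 − 8 + 0 = 35.00.

35.00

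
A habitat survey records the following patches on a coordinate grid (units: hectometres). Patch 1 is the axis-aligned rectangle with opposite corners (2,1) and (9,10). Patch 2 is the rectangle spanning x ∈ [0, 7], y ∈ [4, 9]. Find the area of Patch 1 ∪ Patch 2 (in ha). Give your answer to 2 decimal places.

By inclusion–exclusion:
Individual areas: |Patch 1| = 63, |Patch 2| = 35.
|Patch 1∩Patch 2|: x∈[2,7], y∈[4,9] → 5·5 = 25.
|Patch 1 ∪ Patch 2| = 98 − 25 = 73.00.

73.00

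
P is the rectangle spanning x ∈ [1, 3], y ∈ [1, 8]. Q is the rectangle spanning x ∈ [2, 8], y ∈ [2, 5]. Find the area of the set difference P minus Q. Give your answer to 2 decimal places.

|P∩Q|: x∈[2,3], y∈[2,5] → 1·3 = 3.
|P| = 14.
|P ∖ Q| = |P| − |P∩Q| = 14 − 3 = 11.00.

11.00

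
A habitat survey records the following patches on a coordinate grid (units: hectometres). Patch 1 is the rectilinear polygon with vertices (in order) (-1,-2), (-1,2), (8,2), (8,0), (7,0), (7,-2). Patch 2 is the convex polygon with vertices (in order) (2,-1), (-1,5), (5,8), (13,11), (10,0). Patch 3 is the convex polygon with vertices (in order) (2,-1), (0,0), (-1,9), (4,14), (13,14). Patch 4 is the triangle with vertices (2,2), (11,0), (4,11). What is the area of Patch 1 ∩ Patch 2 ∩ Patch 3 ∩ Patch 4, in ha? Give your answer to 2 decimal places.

The intersection is the polygon with vertices (4.2,2), (3.892,1.58), (2,2).
By the shoelace formula its area is 0.46.

0.46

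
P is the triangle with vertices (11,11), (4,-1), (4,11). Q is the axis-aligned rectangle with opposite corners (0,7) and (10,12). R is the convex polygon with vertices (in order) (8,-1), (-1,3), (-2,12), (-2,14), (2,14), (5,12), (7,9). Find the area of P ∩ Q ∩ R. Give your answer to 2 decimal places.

10.87

The intersection is the polygon with vertices (4,7), (4,11), (5.667,11), (7,9), (7.2,7).
By the shoelace formula its area is 10.87.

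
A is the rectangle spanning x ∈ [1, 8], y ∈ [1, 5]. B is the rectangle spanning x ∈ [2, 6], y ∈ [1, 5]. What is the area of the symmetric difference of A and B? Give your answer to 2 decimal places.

12.00

|A∩B|: x∈[2,6], y∈[1,5] → 4·4 = 16.
|A △ B| = |A| + |B| − 2·|A∩B| = 28 + 16 − 32 = 12.00.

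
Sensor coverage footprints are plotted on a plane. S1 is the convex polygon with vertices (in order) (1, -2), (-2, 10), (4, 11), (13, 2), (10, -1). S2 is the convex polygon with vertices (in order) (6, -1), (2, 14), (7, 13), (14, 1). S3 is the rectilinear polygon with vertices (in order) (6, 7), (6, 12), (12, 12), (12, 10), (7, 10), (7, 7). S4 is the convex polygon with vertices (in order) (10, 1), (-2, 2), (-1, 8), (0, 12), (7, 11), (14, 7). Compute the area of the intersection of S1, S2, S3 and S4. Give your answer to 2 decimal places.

1.50

The intersection is the polygon with vertices (7,7), (6,7), (6,9), (7,8).
By the shoelace formula its area is 1.50.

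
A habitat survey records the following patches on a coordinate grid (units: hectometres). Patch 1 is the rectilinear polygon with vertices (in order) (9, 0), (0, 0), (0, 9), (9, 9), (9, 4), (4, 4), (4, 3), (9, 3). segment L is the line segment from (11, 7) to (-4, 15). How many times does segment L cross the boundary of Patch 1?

The segment meets the boundary at (7.25,9), (9,8.067).

2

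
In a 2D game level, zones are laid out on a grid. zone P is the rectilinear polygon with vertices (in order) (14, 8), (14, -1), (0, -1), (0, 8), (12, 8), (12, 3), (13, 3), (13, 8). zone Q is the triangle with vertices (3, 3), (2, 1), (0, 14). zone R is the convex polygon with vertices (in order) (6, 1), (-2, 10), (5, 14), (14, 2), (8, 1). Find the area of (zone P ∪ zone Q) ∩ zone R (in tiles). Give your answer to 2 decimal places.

62.00

|zone P ∪ zone Q| = 123.1399.
|(zone P ∪ zone Q) ∩ zone R| = 62.00.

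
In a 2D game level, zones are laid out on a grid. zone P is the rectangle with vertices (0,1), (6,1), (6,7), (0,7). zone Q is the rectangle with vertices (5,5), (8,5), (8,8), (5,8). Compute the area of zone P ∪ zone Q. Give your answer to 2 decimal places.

43.00

By inclusion–exclusion:
Individual areas: |zone P| = 36, |zone Q| = 9.
|zone P∩zone Q|: x∈[5,6], y∈[5,7] → 1·2 = 2.
|zone P ∪ zone Q| = 45 − 2 = 43.00.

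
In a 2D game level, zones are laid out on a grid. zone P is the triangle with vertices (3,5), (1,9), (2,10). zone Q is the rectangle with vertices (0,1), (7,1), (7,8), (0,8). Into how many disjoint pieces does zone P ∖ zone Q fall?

1

zone P ∖ zone Q is a single connected region.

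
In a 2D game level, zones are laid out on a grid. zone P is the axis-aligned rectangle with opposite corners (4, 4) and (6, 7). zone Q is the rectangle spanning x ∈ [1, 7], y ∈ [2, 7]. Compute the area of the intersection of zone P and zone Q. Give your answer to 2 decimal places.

6.00

|zone P∩zone Q|: x∈[4,6], y∈[4,7] → 2·3 = 6.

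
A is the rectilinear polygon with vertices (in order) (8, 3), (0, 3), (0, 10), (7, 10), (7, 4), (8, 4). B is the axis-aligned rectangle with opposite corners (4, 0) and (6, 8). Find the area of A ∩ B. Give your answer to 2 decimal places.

10.00

The intersection is the polygon with vertices (4,3), (4,8), (6,8), (6,3).
By the shoelace formula its area is 10.00.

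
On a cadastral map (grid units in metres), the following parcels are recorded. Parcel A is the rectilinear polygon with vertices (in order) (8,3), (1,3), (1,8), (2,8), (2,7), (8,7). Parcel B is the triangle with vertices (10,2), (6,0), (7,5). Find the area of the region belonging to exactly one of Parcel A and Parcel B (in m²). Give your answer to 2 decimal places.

|Parcel A| = 29, |Parcel B| = 9, |Parcel A∩Parcel B| = 1.9.
|Parcel A △ Parcel B| = |Parcel A| + |Parcel B| − 2·|Parcel A∩Parcel B| = 29 + 9 − 3.8 = 34.20.

34.20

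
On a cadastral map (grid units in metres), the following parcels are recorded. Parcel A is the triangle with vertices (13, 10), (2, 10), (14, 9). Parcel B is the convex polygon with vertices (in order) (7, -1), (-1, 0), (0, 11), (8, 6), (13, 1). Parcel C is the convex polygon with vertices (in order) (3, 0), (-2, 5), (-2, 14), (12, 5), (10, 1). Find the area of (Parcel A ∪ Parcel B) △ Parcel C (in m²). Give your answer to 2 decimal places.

|Parcel A ∪ Parcel B| = 100.5.
|(Parcel A ∪ Parcel B) ∩ Parcel C| = 74.4031.
|(Parcel A ∪ Parcel B) △ Parcel C| = 100.5 + 111 − 148.8061 = 62.69.

62.69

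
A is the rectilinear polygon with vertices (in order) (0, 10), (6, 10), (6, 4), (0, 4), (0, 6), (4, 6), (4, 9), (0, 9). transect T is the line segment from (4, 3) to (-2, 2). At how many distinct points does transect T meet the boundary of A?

0

The segment lies entirely outside A and never meets its boundary.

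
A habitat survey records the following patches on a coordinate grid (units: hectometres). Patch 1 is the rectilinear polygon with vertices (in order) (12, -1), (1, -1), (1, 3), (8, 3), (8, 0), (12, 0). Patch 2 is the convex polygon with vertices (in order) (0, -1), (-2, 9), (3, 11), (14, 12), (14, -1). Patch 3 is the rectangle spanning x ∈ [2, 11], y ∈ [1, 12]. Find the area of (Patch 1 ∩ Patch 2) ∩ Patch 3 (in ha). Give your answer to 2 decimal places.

The region (Patch 1 ∩ Patch 2) ∩ Patch 3 is the polygon with vertices (8,3), (8,1), (2,1), (2,3).
By the shoelace formula its area is 12.00.

12.00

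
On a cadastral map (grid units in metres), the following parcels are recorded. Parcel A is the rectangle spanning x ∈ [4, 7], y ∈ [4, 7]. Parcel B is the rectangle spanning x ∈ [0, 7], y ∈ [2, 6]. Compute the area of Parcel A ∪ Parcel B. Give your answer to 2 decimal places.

31.00

By inclusion–exclusion:
Individual areas: |Parcel A| = 9, |Parcel B| = 28.
|Parcel A∩Parcel B|: x∈[4,7], y∈[4,6] → 3·2 = 6.
|Parcel A ∪ Parcel B| = 37 − 6 = 31.00.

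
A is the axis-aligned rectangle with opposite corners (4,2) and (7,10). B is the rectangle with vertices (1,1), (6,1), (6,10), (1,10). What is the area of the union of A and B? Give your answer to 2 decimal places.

53.00

By inclusion–exclusion:
Individual areas: |A| = 24, |B| = 45.
|A∩B|: x∈[4,6], y∈[2,10] → 2·8 = 16.
|A ∪ B| = 69 − 16 = 53.00.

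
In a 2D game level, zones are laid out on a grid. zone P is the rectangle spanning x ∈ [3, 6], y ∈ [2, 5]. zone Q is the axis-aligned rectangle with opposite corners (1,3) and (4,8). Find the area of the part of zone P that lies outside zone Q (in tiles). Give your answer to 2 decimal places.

|zone P∩zone Q|: x∈[3,4], y∈[3,5] → 1·2 = 2.
|zone P| = 9.
|zone P ∖ zone Q| = |zone P| − |zone P∩zone Q| = 9 − 2 = 7.00.

7.00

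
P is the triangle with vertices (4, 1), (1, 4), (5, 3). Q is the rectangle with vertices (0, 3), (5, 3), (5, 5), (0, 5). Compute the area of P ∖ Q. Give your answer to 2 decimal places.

|P| = 4.5, |P∩Q| = 1.5.
|P ∖ Q| = |P| − |P∩Q| = 4.5 − 1.5 = 3.00.

3.00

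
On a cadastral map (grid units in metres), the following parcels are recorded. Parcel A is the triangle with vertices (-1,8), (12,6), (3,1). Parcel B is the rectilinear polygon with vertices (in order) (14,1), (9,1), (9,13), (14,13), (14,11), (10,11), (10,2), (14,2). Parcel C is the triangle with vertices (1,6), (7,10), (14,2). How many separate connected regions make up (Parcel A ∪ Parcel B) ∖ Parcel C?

(Parcel A ∪ Parcel B) ∖ Parcel C splits into 4 disjoint pieces (area 13.8571, area 0.6206, area 6.3846, area 21.9573).

4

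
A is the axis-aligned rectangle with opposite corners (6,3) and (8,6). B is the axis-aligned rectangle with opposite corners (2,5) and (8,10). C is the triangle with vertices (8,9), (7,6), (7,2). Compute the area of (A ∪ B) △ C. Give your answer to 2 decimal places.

|A ∪ B| = 34.
|(A ∪ B) ∩ C| = 1.9286.
|(A ∪ B) △ C| = 34 + 2 − 3.8571 = 32.14.

32.14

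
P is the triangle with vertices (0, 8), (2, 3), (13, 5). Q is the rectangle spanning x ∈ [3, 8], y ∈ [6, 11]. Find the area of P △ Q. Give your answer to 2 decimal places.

47.19

|P| = 29.5, |Q| = 25, |P∩Q| = 3.6538.
|P △ Q| = |P| + |Q| − 2·|P∩Q| = 29.5 + 25 − 7.3077 = 47.19.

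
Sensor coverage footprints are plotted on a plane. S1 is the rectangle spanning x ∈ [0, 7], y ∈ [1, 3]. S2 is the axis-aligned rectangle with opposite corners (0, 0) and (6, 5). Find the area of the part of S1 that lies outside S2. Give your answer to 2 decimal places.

2.00

|S1∩S2|: x∈[0,6], y∈[1,3] → 6·2 = 12.
|S1| = 14.
|S1 ∖ S2| = |S1| − |S1∩S2| = 14 − 12 = 2.00.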